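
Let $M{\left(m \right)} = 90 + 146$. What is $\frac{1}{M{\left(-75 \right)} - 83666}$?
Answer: $- \frac{1}{83430} \approx -1.1986 \cdot 10^{-5}$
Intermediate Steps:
$M{\left(m \right)} = 236$
$\frac{1}{M{\left(-75 \right)} - 83666} = \frac{1}{236 - 83666} = \frac{1}{-83430} = - \frac{1}{83430}$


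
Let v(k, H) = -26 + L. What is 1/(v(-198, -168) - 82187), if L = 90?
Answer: -1/82123 ≈ -1.2177e-5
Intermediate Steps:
v(k, H) = 64 (v(k, H) = -26 + 90 = 64)
1/(v(-198, -168) - 82187) = 1/(64 - 82187) = 1/(-82123) = -1/82123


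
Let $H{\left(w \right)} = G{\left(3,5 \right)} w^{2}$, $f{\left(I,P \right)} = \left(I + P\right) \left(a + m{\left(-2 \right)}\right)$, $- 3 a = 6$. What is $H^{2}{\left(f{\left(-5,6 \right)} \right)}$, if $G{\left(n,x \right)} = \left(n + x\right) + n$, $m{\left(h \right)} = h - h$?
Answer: $1936$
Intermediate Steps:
$a = -2$ ($a = \left(- \frac{1}{3}\right) 6 = -2$)
$m{\left(h \right)} = 0$
$G{\left(n,x \right)} = x + 2 n$
$f{\left(I,P \right)} = - 2 I - 2 P$ ($f{\left(I,P \right)} = \left(I + P\right) \left(-2 + 0\right) = \left(I + P\right) \left(-2\right) = - 2 I - 2 P$)
$H{\left(w \right)} = 11 w^{2}$ ($H{\left(w \right)} = \left(5 + 2 \cdot 3\right) w^{2} = \left(5 + 6\right) w^{2} = 11 w^{2}$)
$H^{2}{\left(f{\left(-5,6 \right)} \right)} = \left(11 \left(\left(-2\right) \left(-5\right) - 12\right)^{2}\right)^{2} = \left(11 \left(10 - 12\right)^{2}\right)^{2} = \left(11 \left(-2\right)^{2}\right)^{2} = \left(11 \cdot 4\right)^{2} = 44^{2} = 1936$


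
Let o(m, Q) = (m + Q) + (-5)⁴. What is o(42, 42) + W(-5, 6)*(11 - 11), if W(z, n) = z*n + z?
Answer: 709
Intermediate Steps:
o(m, Q) = 625 + Q + m (o(m, Q) = (Q + m) + 625 = 625 + Q + m)
W(z, n) = z + n*z (W(z, n) = n*z + z = z + n*z)
o(42, 42) + W(-5, 6)*(11 - 11) = (625 + 42 + 42) + (-5*(1 + 6))*(11 - 11) = 709 - 5*7*0 = 709 - 35*0 = 709 + 0 = 709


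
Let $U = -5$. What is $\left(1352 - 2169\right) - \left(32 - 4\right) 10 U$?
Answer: $583$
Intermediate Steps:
$\left(1352 - 2169\right) - \left(32 - 4\right) 10 U = \left(1352 - 2169\right) - \left(32 - 4\right) 10 \left(-5\right) = -817 - 28 \left(-50\right) = -817 - -1400 = -817 + 1400 = 583$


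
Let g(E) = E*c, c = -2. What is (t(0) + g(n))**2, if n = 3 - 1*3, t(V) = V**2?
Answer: 0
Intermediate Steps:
n = 0 (n = 3 - 3 = 0)
g(E) = -2*E (g(E) = E*(-2) = -2*E)
(t(0) + g(n))**2 = (0**2 - 2*0)**2 = (0 + 0)**2 = 0**2 = 0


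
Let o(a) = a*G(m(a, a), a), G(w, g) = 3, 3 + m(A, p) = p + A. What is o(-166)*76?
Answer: -37848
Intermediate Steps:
m(A, p) = -3 + A + p (m(A, p) = -3 + (p + A) = -3 + (A + p) = -3 + A + p)
o(a) = 3*a (o(a) = a*3 = 3*a)
o(-166)*76 = (3*(-166))*76 = -498*76 = -37848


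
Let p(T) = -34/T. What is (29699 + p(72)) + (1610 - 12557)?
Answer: 675055/36 ≈ 18752.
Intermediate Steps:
(29699 + p(72)) + (1610 - 12557) = (29699 - 34/72) + (1610 - 12557) = (29699 - 34*1/72) - 10947 = (29699 - 17/36) - 10947 = 1069147/36 - 10947 = 675055/36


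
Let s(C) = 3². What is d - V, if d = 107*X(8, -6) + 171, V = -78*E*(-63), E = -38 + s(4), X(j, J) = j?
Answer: 143533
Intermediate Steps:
s(C) = 9
E = -29 (E = -38 + 9 = -29)
V = -142506 (V = -78*(-29)*(-63) = 2262*(-63) = -142506)
d = 1027 (d = 107*8 + 171 = 856 + 171 = 1027)
d - V = 1027 - 1*(-142506) = 1027 + 142506 = 143533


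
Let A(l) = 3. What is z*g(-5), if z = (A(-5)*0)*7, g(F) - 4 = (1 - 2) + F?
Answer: 0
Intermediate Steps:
g(F) = 3 + F (g(F) = 4 + ((1 - 2) + F) = 4 + (-1 + F) = 3 + F)
z = 0 (z = (3*0)*7 = 0*7 = 0)
z*g(-5) = 0*(3 - 5) = 0*(-2) = 0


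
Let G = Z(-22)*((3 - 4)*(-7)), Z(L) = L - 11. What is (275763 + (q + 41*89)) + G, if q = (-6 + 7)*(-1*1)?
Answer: 279180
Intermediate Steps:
q = -1 (q = 1*(-1) = -1)
Z(L) = -11 + L
G = -231 (G = (-11 - 22)*((3 - 4)*(-7)) = -(-33)*(-7) = -33*7 = -231)
(275763 + (q + 41*89)) + G = (275763 + (-1 + 41*89)) - 231 = (275763 + (-1 + 3649)) - 231 = (275763 + 3648) - 231 = 279411 - 231 = 279180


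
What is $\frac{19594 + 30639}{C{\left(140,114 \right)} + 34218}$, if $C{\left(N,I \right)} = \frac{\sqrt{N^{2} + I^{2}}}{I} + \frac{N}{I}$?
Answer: $\frac{97979265568}{66744467331} - \frac{50233 \sqrt{8149}}{66744467331} \approx 1.4679$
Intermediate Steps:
$C{\left(N,I \right)} = \frac{N}{I} + \frac{\sqrt{I^{2} + N^{2}}}{I}$ ($C{\left(N,I \right)} = \frac{\sqrt{I^{2} + N^{2}}}{I} + \frac{N}{I} = \frac{N}{I} + \frac{\sqrt{I^{2} + N^{2}}}{I}$)
$\frac{19594 + 30639}{C{\left(140,114 \right)} + 34218} = \frac{19594 + 30639}{\frac{140 + \sqrt{114^{2} + 140^{2}}}{114} + 34218} = \frac{50233}{\frac{140 + \sqrt{12996 + 19600}}{114} + 34218} = \frac{50233}{\frac{140 + \sqrt{32596}}{114} + 34218} = \frac{50233}{\frac{140 + 2 \sqrt{8149}}{114} + 34218} = \frac{50233}{\left(\frac{70}{57} + \frac{\sqrt{8149}}{57}\right) + 34218} = \frac{50233}{\frac{1950496}{57} + \frac{\sqrt{8149}}{57}}$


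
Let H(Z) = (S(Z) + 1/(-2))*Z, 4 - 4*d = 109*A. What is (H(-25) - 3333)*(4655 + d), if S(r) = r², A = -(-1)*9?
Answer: -668510913/8 ≈ -8.3564e+7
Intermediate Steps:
A = 9 (A = -1*(-9) = 9)
d = -977/4 (d = 1 - 109*9/4 = 1 - ¼*981 = 1 - 981/4 = -977/4 ≈ -244.25)
H(Z) = Z*(-½ + Z²) (H(Z) = (Z² + 1/(-2))*Z = (Z² - ½)*Z = (-½ + Z²)*Z = Z*(-½ + Z²))
(H(-25) - 3333)*(4655 + d) = (((-25)³ - ½*(-25)) - 3333)*(4655 - 977/4) = ((-15625 + 25/2) - 3333)*(17643/4) = (-31225/2 - 3333)*(17643/4) = -37891/2*17643/4 = -668510913/8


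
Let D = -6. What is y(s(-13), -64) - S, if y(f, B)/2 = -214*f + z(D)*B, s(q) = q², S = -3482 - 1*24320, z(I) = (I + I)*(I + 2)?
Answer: -50674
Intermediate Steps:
z(I) = 2*I*(2 + I) (z(I) = (2*I)*(2 + I) = 2*I*(2 + I))
S = -27802 (S = -3482 - 24320 = -27802)
y(f, B) = -428*f + 96*B (y(f, B) = 2*(-214*f + (2*(-6)*(2 - 6))*B) = 2*(-214*f + (2*(-6)*(-4))*B) = 2*(-214*f + 48*B) = -428*f + 96*B)
y(s(-13), -64) - S = (-428*(-13)² + 96*(-64)) - 1*(-27802) = (-428*169 - 6144) + 27802 = (-72332 - 6144) + 27802 = -78476 + 27802 = -50674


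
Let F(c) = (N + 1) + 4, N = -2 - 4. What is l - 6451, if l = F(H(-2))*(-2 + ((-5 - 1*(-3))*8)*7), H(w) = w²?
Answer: -6337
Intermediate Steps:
N = -6
F(c) = -1 (F(c) = (-6 + 1) + 4 = -5 + 4 = -1)
l = 114 (l = -(-2 + ((-5 - 1*(-3))*8)*7) = -(-2 + ((-5 + 3)*8)*7) = -(-2 - 2*8*7) = -(-2 - 16*7) = -(-2 - 112) = -1*(-114) = 114)
l - 6451 = 114 - 6451 = -6337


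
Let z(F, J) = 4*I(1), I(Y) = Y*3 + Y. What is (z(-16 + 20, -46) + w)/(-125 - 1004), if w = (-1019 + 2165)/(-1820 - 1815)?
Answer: -57014/4103915 ≈ -0.013893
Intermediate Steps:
I(Y) = 4*Y (I(Y) = 3*Y + Y = 4*Y)
w = -1146/3635 (w = 1146/(-3635) = 1146*(-1/3635) = -1146/3635 ≈ -0.31527)
z(F, J) = 16 (z(F, J) = 4*(4*1) = 4*4 = 16)
(z(-16 + 20, -46) + w)/(-125 - 1004) = (16 - 1146/3635)/(-125 - 1004) = (57014/3635)/(-1129) = (57014/3635)*(-1/1129) = -57014/4103915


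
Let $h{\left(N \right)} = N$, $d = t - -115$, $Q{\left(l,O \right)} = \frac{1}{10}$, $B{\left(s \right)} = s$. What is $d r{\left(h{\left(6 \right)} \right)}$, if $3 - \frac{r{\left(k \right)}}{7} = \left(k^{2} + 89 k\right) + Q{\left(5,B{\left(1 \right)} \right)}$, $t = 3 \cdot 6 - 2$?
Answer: $- \frac{5200307}{10} \approx -5.2003 \cdot 10^{5}$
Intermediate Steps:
$Q{\left(l,O \right)} = \frac{1}{10}$
$t = 16$ ($t = 18 - 2 = 16$)
$d = 131$ ($d = 16 - -115 = 16 + 115 = 131$)
$r{\left(k \right)} = \frac{203}{10} - 623 k - 7 k^{2}$ ($r{\left(k \right)} = 21 - 7 \left(\left(k^{2} + 89 k\right) + \frac{1}{10}\right) = 21 - 7 \left(\frac{1}{10} + k^{2} + 89 k\right) = 21 - \left(\frac{7}{10} + 7 k^{2} + 623 k\right) = \frac{203}{10} - 623 k - 7 k^{2}$)
$d r{\left(h{\left(6 \right)} \right)} = 131 \left(\frac{203}{10} - 3738 - 7 \cdot 6^{2}\right) = 131 \left(\frac{203}{10} - 3738 - 252\right) = 131 \left(- \frac{39697}{10}\right) = - \frac{5200307}{10}$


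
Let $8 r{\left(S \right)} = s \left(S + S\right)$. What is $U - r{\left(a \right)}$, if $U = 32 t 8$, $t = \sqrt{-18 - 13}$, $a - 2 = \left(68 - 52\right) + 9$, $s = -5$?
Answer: $\frac{135}{4} + 256 i \sqrt{31} \approx 33.75 + 1425.3 i$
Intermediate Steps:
$a = 27$ ($a = 2 + \left(\left(68 - 52\right) + 9\right) = 2 + \left(16 + 9\right) = 2 + 25 = 27$)
$r{\left(S \right)} = - \frac{5 S}{4}$ ($r{\left(S \right)} = \frac{\left(-5\right) \left(S + S\right)}{8} = \frac{\left(-5\right) 2 S}{8} = \frac{\left(-10\right) S}{8} = - \frac{5 S}{4}$)
$t = i \sqrt{31}$ ($t = \sqrt{-31} = i \sqrt{31} \approx 5.5678 i$)
$U = 256 i \sqrt{31}$ ($U = 32 i \sqrt{31} \cdot 8 = 256 i \sqrt{31} \approx 1425.3 i$)
$U - r{\left(a \right)} = 256 i \sqrt{31} - \left(- \frac{5}{4}\right) 27 = 256 i \sqrt{31} - - \frac{135}{4} = 256 i \sqrt{31} + \frac{135}{4} = \frac{135}{4} + 256 i \sqrt{31}$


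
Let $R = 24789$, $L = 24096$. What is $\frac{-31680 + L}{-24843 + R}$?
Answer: $\frac{1264}{9} \approx 140.44$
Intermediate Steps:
$\frac{-31680 + L}{-24843 + R} = \frac{-31680 + 24096}{-24843 + 24789} = - \frac{7584}{-54} = \left(-7584\right) \left(- \frac{1}{54}\right) = \frac{1264}{9}$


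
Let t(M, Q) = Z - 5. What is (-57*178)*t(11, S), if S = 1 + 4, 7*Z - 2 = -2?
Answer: 50730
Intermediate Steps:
Z = 0 (Z = 2/7 + (⅐)*(-2) = 2/7 - 2/7 = 0)
S = 5
t(M, Q) = -5 (t(M, Q) = 0 - 5 = -5)
(-57*178)*t(11, S) = -57*178*(-5) = -10146*(-5) = 50730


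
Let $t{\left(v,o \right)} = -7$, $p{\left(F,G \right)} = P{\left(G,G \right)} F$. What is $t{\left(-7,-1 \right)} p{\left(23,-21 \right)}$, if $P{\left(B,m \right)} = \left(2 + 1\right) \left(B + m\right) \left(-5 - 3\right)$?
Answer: $-162288$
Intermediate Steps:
$P{\left(B,m \right)} = - 24 B - 24 m$ ($P{\left(B,m \right)} = 3 \left(B + m\right) \left(-8\right) = 3 \left(- 8 B - 8 m\right) = - 24 B - 24 m$)
$p{\left(F,G \right)} = - 48 F G$ ($p{\left(F,G \right)} = \left(- 24 G - 24 G\right) F = - 48 G F = - 48 F G$)
$t{\left(-7,-1 \right)} p{\left(23,-21 \right)} = - 7 \left(\left(-48\right) 23 \left(-21\right)\right) = \left(-7\right) 23184 = -162288$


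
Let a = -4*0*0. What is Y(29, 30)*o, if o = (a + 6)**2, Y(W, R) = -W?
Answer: -1044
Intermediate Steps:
a = 0 (a = 0*0 = 0)
o = 36 (o = (0 + 6)**2 = 6**2 = 36)
Y(29, 30)*o = -1*29*36 = -29*36 = -1044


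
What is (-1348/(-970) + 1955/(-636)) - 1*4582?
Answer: -1413883231/308460 ≈ -4583.7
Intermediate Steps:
(-1348/(-970) + 1955/(-636)) - 1*4582 = (-1348*(-1/970) + 1955*(-1/636)) - 4582 = (674/485 - 1955/636) - 4582 = -519511/308460 - 4582 = -1413883231/308460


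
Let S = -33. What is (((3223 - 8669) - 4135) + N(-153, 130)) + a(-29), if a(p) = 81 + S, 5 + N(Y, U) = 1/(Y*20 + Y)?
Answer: -30645595/3213 ≈ -9538.0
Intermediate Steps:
N(Y, U) = -5 + 1/(21*Y) (N(Y, U) = -5 + 1/(Y*20 + Y) = -5 + 1/(20*Y + Y) = -5 + 1/(21*Y))
a(p) = 48 (a(p) = 81 - 33 = 48)
(((3223 - 8669) - 4135) + N(-153, 130)) + a(-29) = (((3223 - 8669) - 4135) + (-5 + (1/21)/(-153))) + 48 = ((-5446 - 4135) + (-5 + (1/21)*(-1/153))) + 48 = (-9581 + (-5 - 1/3213)) + 48 = (-9581 - 16066/3213) + 48 = -30799819/3213 + 48 = -30645595/3213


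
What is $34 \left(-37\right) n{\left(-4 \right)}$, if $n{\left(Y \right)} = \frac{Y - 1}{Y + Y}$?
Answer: $- \frac{3145}{4} \approx -786.25$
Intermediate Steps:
$n{\left(Y \right)} = \frac{-1 + Y}{2 Y}$
$34 \left(-37\right) n{\left(-4 \right)} = 34 \left(-37\right) \frac{-1 - 4}{2 \left(-4\right)} = - 1258 \cdot \frac{1}{2} \left(- \frac{1}{4}\right) \left(-5\right) = \left(-1258\right) \frac{5}{8} = - \frac{3145}{4}$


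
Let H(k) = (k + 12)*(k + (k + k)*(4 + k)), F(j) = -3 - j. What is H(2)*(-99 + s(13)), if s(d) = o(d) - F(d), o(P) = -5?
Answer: -32032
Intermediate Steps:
s(d) = -2 + d (s(d) = -5 - (-3 - d) = -5 + (3 + d) = -2 + d)
H(k) = (12 + k)*(k + 2*k*(4 + k)) (H(k) = (12 + k)*(k + (2*k)*(4 + k)) = (12 + k)*(k + 2*k*(4 + k)))
H(2)*(-99 + s(13)) = (2*(108 + 2*2² + 33*2))*(-99 + (-2 + 13)) = (2*(108 + 2*4 + 66))*(-99 + 11) = (2*(108 + 8 + 66))*(-88) = (2*182)*(-88) = 364*(-88) = -32032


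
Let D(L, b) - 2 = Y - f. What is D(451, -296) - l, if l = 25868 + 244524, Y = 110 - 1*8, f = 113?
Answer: -270401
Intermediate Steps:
Y = 102 (Y = 110 - 8 = 102)
D(L, b) = -9 (D(L, b) = 2 + (102 - 1*113) = 2 + (102 - 113) = 2 - 11 = -9)
l = 270392
D(451, -296) - l = -9 - 1*270392 = -9 - 270392 = -270401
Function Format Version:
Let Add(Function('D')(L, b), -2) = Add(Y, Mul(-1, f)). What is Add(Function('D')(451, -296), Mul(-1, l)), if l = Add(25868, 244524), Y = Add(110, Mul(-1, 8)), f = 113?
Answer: -270401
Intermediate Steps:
Y = 102 (Y = Add(110, -8) = 102)
Function('D')(L, b) = -9 (Function('D')(L, b) = Add(2, Add(102, Mul(-1, 113))) = Add(2, Add(102, -113)) = Add(2, -11) = -9)
l = 270392
Add(Function('D')(451, -296), Mul(-1, l)) = Add(-9, Mul(-1, 270392)) = Add(-9, -270392) = -270401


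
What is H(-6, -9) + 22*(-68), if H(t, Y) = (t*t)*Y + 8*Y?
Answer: -1892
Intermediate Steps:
H(t, Y) = 8*Y + Y*t² (H(t, Y) = t²*Y + 8*Y = Y*t² + 8*Y = 8*Y + Y*t²)
H(-6, -9) + 22*(-68) = -9*(8 + (-6)²) + 22*(-68) = -9*(8 + 36) - 1496 = -9*44 - 1496 = -396 - 1496 = -1892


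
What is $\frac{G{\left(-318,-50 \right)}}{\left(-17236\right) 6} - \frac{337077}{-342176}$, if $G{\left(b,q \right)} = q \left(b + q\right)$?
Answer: $\frac{3570389579}{4423309152} \approx 0.80718$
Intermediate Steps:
$\frac{G{\left(-318,-50 \right)}}{\left(-17236\right) 6} - \frac{337077}{-342176} = \frac{\left(-50\right) \left(-318 - 50\right)}{\left(-17236\right) 6} - \frac{337077}{-342176} = \frac{\left(-50\right) \left(-368\right)}{-103416} - - \frac{337077}{342176} = 18400 \left(- \frac{1}{103416}\right) + \frac{337077}{342176} = - \frac{2300}{12927} + \frac{337077}{342176} = \frac{3570389579}{4423309152}$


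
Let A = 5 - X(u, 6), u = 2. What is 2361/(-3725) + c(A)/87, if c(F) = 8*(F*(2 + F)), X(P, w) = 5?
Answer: -2361/3725 ≈ -0.63383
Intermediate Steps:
A = 0 (A = 5 - 1*5 = 5 - 5 = 0)
c(F) = 8*F*(2 + F)
2361/(-3725) + c(A)/87 = 2361/(-3725) + (8*0*(2 + 0))/87 = 2361*(-1/3725) + (8*0*2)*(1/87) = -2361/3725 + 0*(1/87) = -2361/3725 + 0 = -2361/3725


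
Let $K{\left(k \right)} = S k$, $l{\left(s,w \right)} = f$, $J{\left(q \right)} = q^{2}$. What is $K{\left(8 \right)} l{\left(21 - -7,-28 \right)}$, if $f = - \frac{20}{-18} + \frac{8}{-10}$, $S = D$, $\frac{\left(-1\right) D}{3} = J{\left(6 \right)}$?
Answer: $- \frac{1344}{5} \approx -268.8$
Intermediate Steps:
$D = -108$ ($D = - 3 \cdot 6^{2} = \left(-3\right) 36 = -108$)
$S = -108$
$f = \frac{14}{45}$ ($f = \left(-20\right) \left(- \frac{1}{18}\right) + 8 \left(- \frac{1}{10}\right) = \frac{10}{9} - \frac{4}{5} = \frac{14}{45} \approx 0.31111$)
$l{\left(s,w \right)} = \frac{14}{45}$
$K{\left(k \right)} = - 108 k$
$K{\left(8 \right)} l{\left(21 - -7,-28 \right)} = \left(-108\right) 8 \cdot \frac{14}{45} = \left(-864\right) \frac{14}{45} = - \frac{1344}{5}$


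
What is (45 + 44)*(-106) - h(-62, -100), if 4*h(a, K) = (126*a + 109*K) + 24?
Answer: -4762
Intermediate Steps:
h(a, K) = 6 + 63*a/2 + 109*K/4 (h(a, K) = ((126*a + 109*K) + 24)/4 = ((109*K + 126*a) + 24)/4 = (24 + 109*K + 126*a)/4 = 6 + 63*a/2 + 109*K/4)
(45 + 44)*(-106) - h(-62, -100) = (45 + 44)*(-106) - (6 + (63/2)*(-62) + (109/4)*(-100)) = 89*(-106) - (6 - 1953 - 2725) = -9434 - 1*(-4672) = -9434 + 4672 = -4762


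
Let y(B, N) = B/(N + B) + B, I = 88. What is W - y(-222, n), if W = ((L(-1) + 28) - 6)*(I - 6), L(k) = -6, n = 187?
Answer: 53468/35 ≈ 1527.7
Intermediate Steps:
y(B, N) = B + B/(B + N) (y(B, N) = B/(B + N) + B = B + B/(B + N))
W = 1312 (W = ((-6 + 28) - 6)*(88 - 6) = (22 - 6)*82 = 16*82 = 1312)
W - y(-222, n) = 1312 - (-222)*(1 - 222 + 187)/(-222 + 187) = 1312 - (-222)*(-34)/(-35) = 1312 - (-222)*(-1)*(-34)/35 = 1312 - 1*(-7548/35) = 1312 + 7548/35 = 53468/35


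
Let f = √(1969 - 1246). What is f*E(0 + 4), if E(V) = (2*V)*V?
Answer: 32*√723 ≈ 860.44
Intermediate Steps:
f = √723 ≈ 26.889
E(V) = 2*V²
f*E(0 + 4) = √723*(2*(0 + 4)²) = √723*(2*4²) = √723*(2*16) = √723*32 = 32*√723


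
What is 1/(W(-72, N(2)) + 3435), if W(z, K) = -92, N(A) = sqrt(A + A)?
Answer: 1/3343 ≈ 0.00029913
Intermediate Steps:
N(A) = sqrt(2)*sqrt(A) (N(A) = sqrt(2*A) = sqrt(2)*sqrt(A))
1/(W(-72, N(2)) + 3435) = 1/(-92 + 3435) = 1/3343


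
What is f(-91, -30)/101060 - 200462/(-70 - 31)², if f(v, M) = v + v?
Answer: -10130273151/515456530 ≈ -19.653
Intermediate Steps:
f(v, M) = 2*v
f(-91, -30)/101060 - 200462/(-70 - 31)² = (2*(-91))/101060 - 200462/(-70 - 31)² = -182*1/101060 - 200462/((-101)²) = -91/50530 - 200462/10201 = -10130273151/515456530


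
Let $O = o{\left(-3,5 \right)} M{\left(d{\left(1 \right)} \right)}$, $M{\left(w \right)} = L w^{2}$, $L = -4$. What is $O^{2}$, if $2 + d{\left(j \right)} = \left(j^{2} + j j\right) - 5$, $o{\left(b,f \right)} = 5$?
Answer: $250000$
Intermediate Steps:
$d{\left(j \right)} = -7 + 2 j^{2}$ ($d{\left(j \right)} = -2 - \left(5 - j^{2} - j j\right) = -2 + \left(\left(j^{2} + j^{2}\right) - 5\right) = -2 + \left(2 j^{2} - 5\right) = -2 + \left(-5 + 2 j^{2}\right) = -7 + 2 j^{2}$)
$M{\left(w \right)} = - 4 w^{2}$
$O = -500$ ($O = 5 \left(- 4 \left(-7 + 2 \cdot 1^{2}\right)^{2}\right) = 5 \left(- 4 \left(-7 + 2 \cdot 1\right)^{2}\right) = 5 \left(- 4 \left(-7 + 2\right)^{2}\right) = 5 \left(- 4 \left(-5\right)^{2}\right) = 5 \left(\left(-4\right) 25\right) = 5 \left(-100\right) = -500$)
$O^{2} = \left(-500\right)^{2} = 250000$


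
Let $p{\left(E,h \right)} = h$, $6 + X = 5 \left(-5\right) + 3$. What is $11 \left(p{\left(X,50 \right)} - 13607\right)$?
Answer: $-149127$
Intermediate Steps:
$X = -28$ ($X = -6 + \left(5 \left(-5\right) + 3\right) = -6 + \left(-25 + 3\right) = -6 - 22 = -28$)
$11 \left(p{\left(X,50 \right)} - 13607\right) = 11 \left(50 - 13607\right) = 11 \left(-13557\right) = -149127$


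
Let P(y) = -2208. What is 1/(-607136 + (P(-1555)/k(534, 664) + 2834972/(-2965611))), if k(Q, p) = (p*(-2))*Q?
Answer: -21906968457/13300530074838263 ≈ -1.6471e-6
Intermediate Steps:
k(Q, p) = -2*Q*p (k(Q, p) = (-2*p)*Q = -2*Q*p)
1/(-607136 + (P(-1555)/k(534, 664) + 2834972/(-2965611))) = 1/(-607136 + (-2208/((-2*534*664)) + 2834972/(-2965611))) = 1/(-607136 + (-2208/(-709152) + 2834972*(-1/2965611))) = 1/(-607136 + (-2208*(-1/709152) - 2834972/2965611)) = 1/(-607136 + (23/7387 - 2834972/2965611)) = 1/(-607136 - 20873729111/21906968457) = 1/(-13300530074838263/21906968457) = -21906968457/13300530074838263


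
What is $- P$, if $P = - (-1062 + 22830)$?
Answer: $21768$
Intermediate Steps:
$P = -21768$ ($P = \left(-1\right) 21768 = -21768$)
$- P = \left(-1\right) \left(-21768\right) = 21768$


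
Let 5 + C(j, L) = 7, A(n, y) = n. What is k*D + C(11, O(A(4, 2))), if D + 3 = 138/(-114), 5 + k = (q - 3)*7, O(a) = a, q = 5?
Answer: -682/19 ≈ -35.895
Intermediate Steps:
k = 9 (k = -5 + (5 - 3)*7 = -5 + 2*7 = -5 + 14 = 9)
C(j, L) = 2 (C(j, L) = -5 + 7 = 2)
D = -80/19 (D = -3 + 138/(-114) = -3 + 138*(-1/114) = -3 - 23/19 = -80/19 ≈ -4.2105)
k*D + C(11, O(A(4, 2))) = 9*(-80/19) + 2 = -720/19 + 2 = -682/19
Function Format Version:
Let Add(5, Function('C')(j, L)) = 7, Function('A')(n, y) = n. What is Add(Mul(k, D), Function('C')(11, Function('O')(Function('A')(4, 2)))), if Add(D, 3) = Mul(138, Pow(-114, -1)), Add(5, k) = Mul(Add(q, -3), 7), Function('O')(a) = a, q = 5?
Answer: Rational(-682, 19) ≈ -35.895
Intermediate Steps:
k = 9 (k = Add(-5, Mul(Add(5, -3), 7)) = Add(-5, Mul(2, 7)) = Add(-5, 14) = 9)
Function('C')(j, L) = 2 (Function('C')(j, L) = Add(-5, 7) = 2)
D = Rational(-80, 19) (D = Add(-3, Mul(138, Pow(-114, -1))) = Add(-3, Mul(138, Rational(-1, 114))) = Add(-3, Rational(-23, 19)) = Rational(-80, 19) ≈ -4.2105)
Add(Mul(k, D), Function('C')(11, Function('O')(Function('A')(4, 2)))) = Add(Mul(9, Rational(-80, 19)), 2) = Add(Rational(-720, 19), 2) = Rational(-682, 19)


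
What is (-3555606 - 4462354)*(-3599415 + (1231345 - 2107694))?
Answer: 35886496721440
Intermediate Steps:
(-3555606 - 4462354)*(-3599415 + (1231345 - 2107694)) = -8017960*(-3599415 - 876349) = -8017960*(-4475764) = 35886496721440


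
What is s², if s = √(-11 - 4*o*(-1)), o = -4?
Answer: -27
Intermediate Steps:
s = 3*I*√3 (s = √(-11 - 4*(-4)*(-1)) = √(-11 + 16*(-1)) = √(-11 - 16) = √(-27) = 3*I*√3 ≈ 5.1962*I)
s² = (3*I*√3)² = -27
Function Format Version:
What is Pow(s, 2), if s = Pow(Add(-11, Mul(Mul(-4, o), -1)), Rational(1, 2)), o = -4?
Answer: -27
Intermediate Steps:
s = Mul(3, I, Pow(3, Rational(1, 2))) (s = Pow(Add(-11, Mul(Mul(-4, -4), -1)), Rational(1, 2)) = Pow(Add(-11, Mul(16, -1)), Rational(1, 2)) = Pow(Add(-11, -16), Rational(1, 2)) = Pow(-27, Rational(1, 2)) = Mul(3, I, Pow(3, Rational(1, 2))) ≈ Mul(5.1962, I))
Pow(s, 2) = Pow(Mul(3, I, Pow(3, Rational(1, 2))), 2) = -27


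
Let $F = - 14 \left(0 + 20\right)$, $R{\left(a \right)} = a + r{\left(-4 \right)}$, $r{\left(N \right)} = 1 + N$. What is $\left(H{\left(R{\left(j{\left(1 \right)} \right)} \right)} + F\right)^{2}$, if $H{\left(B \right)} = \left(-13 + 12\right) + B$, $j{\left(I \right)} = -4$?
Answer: $82944$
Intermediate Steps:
$R{\left(a \right)} = -3 + a$ ($R{\left(a \right)} = a + \left(1 - 4\right) = a - 3 = -3 + a$)
$F = -280$ ($F = \left(-14\right) 20 = -280$)
$H{\left(B \right)} = -1 + B$
$\left(H{\left(R{\left(j{\left(1 \right)} \right)} \right)} + F\right)^{2} = \left(\left(-1 - 7\right) - 280\right)^{2} = \left(-8 - 280\right)^{2} = \left(-288\right)^{2} = 82944$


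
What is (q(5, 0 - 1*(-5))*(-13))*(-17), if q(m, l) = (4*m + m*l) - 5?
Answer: 8840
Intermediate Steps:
q(m, l) = -5 + 4*m + l*m (q(m, l) = (4*m + l*m) - 5 = -5 + 4*m + l*m)
(q(5, 0 - 1*(-5))*(-13))*(-17) = ((-5 + 4*5 + (0 - 1*(-5))*5)*(-13))*(-17) = ((-5 + 20 + (0 + 5)*5)*(-13))*(-17) = ((-5 + 20 + 5*5)*(-13))*(-17) = ((-5 + 20 + 25)*(-13))*(-17) = (40*(-13))*(-17) = -520*(-17) = 8840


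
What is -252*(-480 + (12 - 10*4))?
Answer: 128016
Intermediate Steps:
-252*(-480 + (12 - 10*4)) = -252*(-480 + (12 - 40)) = -252*(-480 - 28) = -252*(-508) = 128016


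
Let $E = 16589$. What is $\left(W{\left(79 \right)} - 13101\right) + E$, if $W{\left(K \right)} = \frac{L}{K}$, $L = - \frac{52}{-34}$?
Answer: $\frac{4684410}{1343} \approx 3488.0$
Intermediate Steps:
$L = \frac{26}{17}$ ($L = \left(-52\right) \left(- \frac{1}{34}\right) = \frac{26}{17} \approx 1.5294$)
$W{\left(K \right)} = \frac{26}{17 K}$
$\left(W{\left(79 \right)} - 13101\right) + E = \left(\frac{26}{17 \cdot 79} - 13101\right) + 16589 = \left(\frac{26}{17} \cdot \frac{1}{79} - 13101\right) + 16589 = \left(\frac{26}{1343} - 13101\right) + 16589 = - \frac{17594617}{1343} + 16589 = \frac{4684410}{1343}$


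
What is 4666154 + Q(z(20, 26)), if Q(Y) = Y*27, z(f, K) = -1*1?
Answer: 4666127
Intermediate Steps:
z(f, K) = -1
Q(Y) = 27*Y
4666154 + Q(z(20, 26)) = 4666154 + 27*(-1) = 4666154 - 27 = 4666127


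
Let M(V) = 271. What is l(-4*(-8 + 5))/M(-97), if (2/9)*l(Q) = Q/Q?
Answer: 9/542 ≈ 0.016605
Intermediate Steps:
l(Q) = 9/2 (l(Q) = 9*(Q/Q)/2 = (9/2)*1 = 9/2)
l(-4*(-8 + 5))/M(-97) = (9/2)/271 = (9/2)*(1/271) = 9/542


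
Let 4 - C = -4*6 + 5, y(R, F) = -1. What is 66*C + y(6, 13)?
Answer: 1517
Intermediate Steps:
C = 23 (C = 4 - (-4*6 + 5) = 4 - (-24 + 5) = 4 - 1*(-19) = 4 + 19 = 23)
66*C + y(6, 13) = 66*23 - 1 = 1518 - 1 = 1517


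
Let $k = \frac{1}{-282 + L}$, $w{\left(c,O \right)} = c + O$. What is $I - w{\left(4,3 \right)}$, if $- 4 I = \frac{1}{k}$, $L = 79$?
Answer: $\frac{175}{4} \approx 43.75$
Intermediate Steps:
$w{\left(c,O \right)} = O + c$
$k = - \frac{1}{203}$ ($k = \frac{1}{-282 + 79} = \frac{1}{-203} = - \frac{1}{203} \approx -0.0049261$)
$I = \frac{203}{4}$ ($I = - \frac{1}{4 \left(- \frac{1}{203}\right)} = \left(- \frac{1}{4}\right) \left(-203\right) = \frac{203}{4} \approx 50.75$)
$I - w{\left(4,3 \right)} = \frac{203}{4} - \left(3 + 4\right) = \frac{203}{4} - 7 = \frac{175}{4}$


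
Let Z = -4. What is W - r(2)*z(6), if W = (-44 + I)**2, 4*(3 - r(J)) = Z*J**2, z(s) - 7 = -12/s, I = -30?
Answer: 5441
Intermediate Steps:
z(s) = 7 - 12/s
r(J) = 3 + J**2 (r(J) = 3 - (-1)*J**2 = 3 + J**2)
W = 5476 (W = (-44 - 30)**2 = (-74)**2 = 5476)
W - r(2)*z(6) = 5476 - (3 + 2**2)*(7 - 12/6) = 5476 - (3 + 4)*(7 - 12*1/6) = 5476 - 7*(7 - 2) = 5476 - 7*5 = 5476 - 1*35 = 5476 - 35 = 5441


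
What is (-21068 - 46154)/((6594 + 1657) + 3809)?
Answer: -33611/6030 ≈ -5.5740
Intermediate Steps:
(-21068 - 46154)/((6594 + 1657) + 3809) = -67222/(8251 + 3809) = -67222/12060 = -67222*1/12060 = -33611/6030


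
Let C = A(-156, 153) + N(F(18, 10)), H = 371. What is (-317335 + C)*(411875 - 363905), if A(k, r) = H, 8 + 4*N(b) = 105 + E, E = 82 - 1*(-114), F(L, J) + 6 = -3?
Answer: -30402498555/2 ≈ -1.5201e+10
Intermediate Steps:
F(L, J) = -9 (F(L, J) = -6 - 3 = -9)
E = 196 (E = 82 + 114 = 196)
N(b) = 293/4 (N(b) = -2 + (105 + 196)/4 = -2 + (1/4)*301 = -2 + 301/4 = 293/4)
A(k, r) = 371
C = 1777/4 (C = 371 + 293/4 = 1777/4 ≈ 444.25)
(-317335 + C)*(411875 - 363905) = (-317335 + 1777/4)*(411875 - 363905) = -1267563/4*47970 = -30402498555/2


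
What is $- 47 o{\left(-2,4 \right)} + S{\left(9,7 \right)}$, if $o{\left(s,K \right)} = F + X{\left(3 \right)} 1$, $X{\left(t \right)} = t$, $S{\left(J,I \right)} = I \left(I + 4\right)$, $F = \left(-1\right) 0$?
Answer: $-64$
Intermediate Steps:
$F = 0$
$S{\left(J,I \right)} = I \left(4 + I\right)$
$o{\left(s,K \right)} = 3$ ($o{\left(s,K \right)} = 0 + 3 \cdot 1 = 0 + 3 = 3$)
$- 47 o{\left(-2,4 \right)} + S{\left(9,7 \right)} = \left(-47\right) 3 + 7 \left(4 + 7\right) = -141 + 7 \cdot 11 = -141 + 77 = -64$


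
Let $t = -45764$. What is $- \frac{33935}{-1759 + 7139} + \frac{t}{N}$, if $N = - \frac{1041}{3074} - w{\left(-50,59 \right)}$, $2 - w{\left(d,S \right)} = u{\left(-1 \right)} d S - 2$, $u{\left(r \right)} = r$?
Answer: $- \frac{212826138617}{9743140188} \approx -21.844$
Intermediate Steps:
$w{\left(d,S \right)} = 4 + S d$ ($w{\left(d,S \right)} = 2 - \left(- d S - 2\right) = 2 - \left(- S d - 2\right) = 2 - \left(-2 - S d\right) = 2 + \left(2 + S d\right) = 4 + S d$)
$N = \frac{9054963}{3074}$ ($N = - \frac{1041}{3074} - \left(4 + 59 \left(-50\right)\right) = \left(-1041\right) \frac{1}{3074} - \left(4 - 2950\right) = - \frac{1041}{3074} - -2946 = - \frac{1041}{3074} + 2946 = \frac{9054963}{3074} \approx 2945.7$)
$- \frac{33935}{-1759 + 7139} + \frac{t}{N} = - \frac{33935}{-1759 + 7139} - \frac{45764}{\frac{9054963}{3074}} = - \frac{33935}{5380} - \frac{140678536}{9054963} = \left(-33935\right) \frac{1}{5380} - \frac{140678536}{9054963} = - \frac{6787}{1076} - \frac{140678536}{9054963} = - \frac{212826138617}{9743140188}$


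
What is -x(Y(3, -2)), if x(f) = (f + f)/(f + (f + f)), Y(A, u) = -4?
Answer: -2/3 ≈ -0.66667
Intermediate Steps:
x(f) = 2/3 (x(f) = (2*f)/(f + 2*f) = (2*f)/((3*f)) = (2*f)*(1/(3*f)) = 2/3)
-x(Y(3, -2)) = -1*2/3 = -2/3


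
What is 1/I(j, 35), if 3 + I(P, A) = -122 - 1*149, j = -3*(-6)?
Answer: -1/274 ≈ -0.0036496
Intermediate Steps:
j = 18
I(P, A) = -274 (I(P, A) = -3 + (-122 - 1*149) = -3 + (-122 - 149) = -3 - 271 = -274)
1/I(j, 35) = 1/(-274) = -1/274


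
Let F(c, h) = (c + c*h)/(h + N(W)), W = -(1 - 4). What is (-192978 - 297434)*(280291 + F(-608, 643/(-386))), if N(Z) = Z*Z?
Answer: -20485285562196/149 ≈ -1.3749e+11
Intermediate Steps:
W = 3 (W = -1*(-3) = 3)
N(Z) = Z²
F(c, h) = (c + c*h)/(9 + h) (F(c, h) = (c + c*h)/(h + 3²) = (c + c*h)/(h + 9) = (c + c*h)/(9 + h))
(-192978 - 297434)*(280291 + F(-608, 643/(-386))) = (-192978 - 297434)*(280291 - 608*(1 + 643/(-386))/(9 + 643/(-386))) = -490412*(280291 - 608*(1 + 643*(-1/386))/(9 + 643*(-1/386))) = -490412*(280291 - 608*(1 - 643/386)/(9 - 643/386)) = -490412*(280291 - 608*(-257/386)/2831/386) = -490412*(280291 - 608*386/2831*(-257/386)) = -490412*(280291 + 8224/149) = -490412*41771583/149 = -20485285562196/149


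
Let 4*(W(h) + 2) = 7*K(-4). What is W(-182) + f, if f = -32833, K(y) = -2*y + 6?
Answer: -65621/2 ≈ -32811.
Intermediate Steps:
K(y) = 6 - 2*y
W(h) = 45/2 (W(h) = -2 + (7*(6 - 2*(-4)))/4 = -2 + (7*(6 + 8))/4 = -2 + (7*14)/4 = -2 + (1/4)*98 = -2 + 49/2 = 45/2)
W(-182) + f = 45/2 - 32833 = -65621/2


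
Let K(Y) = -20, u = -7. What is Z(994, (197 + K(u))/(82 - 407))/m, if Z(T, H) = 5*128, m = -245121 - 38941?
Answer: -320/142031 ≈ -0.0022530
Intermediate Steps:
m = -284062
Z(T, H) = 640
Z(994, (197 + K(u))/(82 - 407))/m = 640/(-284062) = 640*(-1/284062) = -320/142031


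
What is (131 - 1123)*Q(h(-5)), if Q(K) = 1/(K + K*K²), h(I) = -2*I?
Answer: -496/505 ≈ -0.98218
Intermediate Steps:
Q(K) = 1/(K + K³)
(131 - 1123)*Q(h(-5)) = (131 - 1123)/(-2*(-5) + (-2*(-5))³) = -992/(10 + 10³) = -992/(10 + 1000) = -992/1010 = -992*1/1010 = -496/505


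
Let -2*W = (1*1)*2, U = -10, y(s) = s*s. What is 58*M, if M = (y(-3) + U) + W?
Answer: -116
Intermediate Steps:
y(s) = s²
W = -1 (W = -1*1*2/2 = -2/2 = -½*2 = -1)
M = -2 (M = ((-3)² - 10) - 1 = (9 - 10) - 1 = -1 - 1 = -2)
58*M = 58*(-2) = -116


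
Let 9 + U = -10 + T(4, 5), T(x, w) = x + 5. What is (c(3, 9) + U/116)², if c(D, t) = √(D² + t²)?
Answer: 302785/3364 - 15*√10/29 ≈ 88.372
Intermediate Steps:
T(x, w) = 5 + x
U = -10 (U = -9 + (-10 + (5 + 4)) = -9 + (-10 + 9) = -9 - 1 = -10)
(c(3, 9) + U/116)² = (√(3² + 9²) - 10/116)² = (√(9 + 81) - 10*1/116)² = (√90 - 5/58)² = (3*√10 - 5/58)² = (-5/58 + 3*√10)²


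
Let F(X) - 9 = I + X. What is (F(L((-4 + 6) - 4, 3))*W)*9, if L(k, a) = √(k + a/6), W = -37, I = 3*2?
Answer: -4995 - 333*I*√6/2 ≈ -4995.0 - 407.84*I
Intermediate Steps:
I = 6
L(k, a) = √(k + a/6) (L(k, a) = √(k + a*(⅙)) = √(k + a/6))
F(X) = 15 + X (F(X) = 9 + (6 + X) = 15 + X)
(F(L((-4 + 6) - 4, 3))*W)*9 = ((15 + √(6*3 + 36*((-4 + 6) - 4))/6)*(-37))*9 = ((15 + √(18 + 36*(2 - 4))/6)*(-37))*9 = ((15 + √(18 + 36*(-2))/6)*(-37))*9 = ((15 + √(18 - 72)/6)*(-37))*9 = ((15 + √(-54)/6)*(-37))*9 = ((15 + (3*I*√6)/6)*(-37))*9 = ((15 + I*√6/2)*(-37))*9 = (-555 - 37*I*√6/2)*9 = -4995 - 333*I*√6/2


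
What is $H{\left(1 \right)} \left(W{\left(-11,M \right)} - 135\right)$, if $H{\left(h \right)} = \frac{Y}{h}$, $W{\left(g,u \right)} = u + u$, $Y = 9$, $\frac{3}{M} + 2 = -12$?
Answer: $- \frac{8532}{7} \approx -1218.9$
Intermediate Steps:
$M = - \frac{3}{14}$ ($M = \frac{3}{-2 - 12} = \frac{3}{-14} = 3 \left(- \frac{1}{14}\right) = - \frac{3}{14} \approx -0.21429$)
$W{\left(g,u \right)} = 2 u$
$H{\left(h \right)} = \frac{9}{h}$
$H{\left(1 \right)} \left(W{\left(-11,M \right)} - 135\right) = \frac{9}{1} \left(2 \left(- \frac{3}{14}\right) - 135\right) = 9 \cdot 1 \left(- \frac{3}{7} - 135\right) = 9 \left(- \frac{948}{7}\right) = - \frac{8532}{7}$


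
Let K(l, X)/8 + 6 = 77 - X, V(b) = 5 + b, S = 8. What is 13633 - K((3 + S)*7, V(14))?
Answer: 13217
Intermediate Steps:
K(l, X) = 568 - 8*X (K(l, X) = -48 + 8*(77 - X) = -48 + (616 - 8*X) = 568 - 8*X)
13633 - K((3 + S)*7, V(14)) = 13633 - (568 - 8*(5 + 14)) = 13633 - (568 - 8*19) = 13633 - (568 - 152) = 13633 - 1*416 = 13633 - 416 = 13217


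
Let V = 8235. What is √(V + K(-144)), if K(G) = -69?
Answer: √8166 ≈ 90.366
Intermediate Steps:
√(V + K(-144)) = √(8235 - 69) = √8166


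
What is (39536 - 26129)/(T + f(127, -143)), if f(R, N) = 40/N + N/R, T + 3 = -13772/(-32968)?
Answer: -154369190118/45917737 ≈ -3361.9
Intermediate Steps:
T = -21283/8242 (T = -3 - 13772/(-32968) = -3 - 13772*(-1/32968) = -3 + 3443/8242 = -21283/8242 ≈ -2.5823)
(39536 - 26129)/(T + f(127, -143)) = (39536 - 26129)/(-21283/8242 + (40/(-143) - 143/127)) = 13407/(-21283/8242 + (40*(-1/143) - 143*1/127)) = 13407/(-21283/8242 + (-40/143 - 143/127)) = 13407/(-21283/8242 - 25529/18161) = 13407/(-45917737/11514074) = 13407*(-11514074/45917737) = -154369190118/45917737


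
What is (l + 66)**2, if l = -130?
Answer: 4096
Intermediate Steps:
(l + 66)**2 = (-130 + 66)**2 = (-64)**2 = 4096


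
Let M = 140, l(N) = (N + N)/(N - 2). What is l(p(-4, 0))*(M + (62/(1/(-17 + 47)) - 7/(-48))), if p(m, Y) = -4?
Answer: 96007/36 ≈ 2666.9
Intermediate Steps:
l(N) = 2*N/(-2 + N) (l(N) = (2*N)/(-2 + N) = 2*N/(-2 + N))
l(p(-4, 0))*(M + (62/(1/(-17 + 47)) - 7/(-48))) = (2*(-4)/(-2 - 4))*(140 + (62/(1/(-17 + 47)) - 7/(-48))) = (2*(-4)/(-6))*(140 + (62/(1/30) - 7*(-1/48))) = (2*(-4)*(-⅙))*(140 + (62/(1/30) + 7/48)) = 4*(140 + (62*30 + 7/48))/3 = 4*(140 + (1860 + 7/48))/3 = 4*(140 + 89287/48)/3 = (4/3)*(96007/48) = 96007/36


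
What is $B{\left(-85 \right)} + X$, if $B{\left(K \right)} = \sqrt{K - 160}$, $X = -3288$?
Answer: $-3288 + 7 i \sqrt{5} \approx -3288.0 + 15.652 i$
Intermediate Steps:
$B{\left(K \right)} = \sqrt{-160 + K}$
$B{\left(-85 \right)} + X = \sqrt{-160 - 85} - 3288 = \sqrt{-245} - 3288 = 7 i \sqrt{5} - 3288 = -3288 + 7 i \sqrt{5}$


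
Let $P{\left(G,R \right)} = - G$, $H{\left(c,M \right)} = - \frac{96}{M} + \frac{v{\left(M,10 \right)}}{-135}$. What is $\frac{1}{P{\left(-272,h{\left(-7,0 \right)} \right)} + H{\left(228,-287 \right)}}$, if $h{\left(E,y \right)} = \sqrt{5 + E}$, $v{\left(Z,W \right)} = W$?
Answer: $\frac{7749}{2109746} \approx 0.003673$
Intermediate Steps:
$H{\left(c,M \right)} = - \frac{2}{27} - \frac{96}{M}$ ($H{\left(c,M \right)} = - \frac{96}{M} + \frac{10}{-135} = - \frac{96}{M} + 10 \left(- \frac{1}{135}\right) = - \frac{96}{M} - \frac{2}{27} = - \frac{2}{27} - \frac{96}{M}$)
$\frac{1}{P{\left(-272,h{\left(-7,0 \right)} \right)} + H{\left(228,-287 \right)}} = \frac{1}{\left(-1\right) \left(-272\right) - \left(\frac{2}{27} + \frac{96}{-287}\right)} = \frac{1}{272 - - \frac{2018}{7749}} = \frac{1}{272 + \left(- \frac{2}{27} + \frac{96}{287}\right)} = \frac{1}{272 + \frac{2018}{7749}} = \frac{1}{\frac{2109746}{7749}} = \frac{7749}{2109746}$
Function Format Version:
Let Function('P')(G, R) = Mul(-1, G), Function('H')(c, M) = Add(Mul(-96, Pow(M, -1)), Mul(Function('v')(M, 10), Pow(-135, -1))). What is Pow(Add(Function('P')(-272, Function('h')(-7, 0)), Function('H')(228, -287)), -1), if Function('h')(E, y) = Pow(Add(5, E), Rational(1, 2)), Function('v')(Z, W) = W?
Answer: Rational(7749, 2109746) ≈ 0.0036730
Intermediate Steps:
Function('H')(c, M) = Add(Rational(-2, 27), Mul(-96, Pow(M, -1))) (Function('H')(c, M) = Add(Mul(-96, Pow(M, -1)), Mul(10, Pow(-135, -1))) = Add(Mul(-96, Pow(M, -1)), Mul(10, Rational(-1, 135))) = Add(Mul(-96, Pow(M, -1)), Rational(-2, 27)) = Add(Rational(-2, 27), Mul(-96, Pow(M, -1))))
Pow(Add(Function('P')(-272, Function('h')(-7, 0)), Function('H')(228, -287)), -1) = Pow(Add(Mul(-1, -272), Add(Rational(-2, 27), Mul(-96, Pow(-287, -1)))), -1) = Pow(Add(272, Add(Rational(-2, 27), Mul(-96, Rational(-1, 287)))), -1) = Pow(Add(272, Add(Rational(-2, 27), Rational(96, 287))), -1) = Pow(Add(272, Rational(2018, 7749)), -1) = Pow(Rational(2109746, 7749), -1) = Rational(7749, 2109746)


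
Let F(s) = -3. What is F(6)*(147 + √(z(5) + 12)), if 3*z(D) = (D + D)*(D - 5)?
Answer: -441 - 6*√3 ≈ -451.39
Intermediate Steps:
z(D) = 2*D*(-5 + D)/3 (z(D) = ((D + D)*(D - 5))/3 = ((2*D)*(-5 + D))/3 = (2*D*(-5 + D))/3 = 2*D*(-5 + D)/3)
F(6)*(147 + √(z(5) + 12)) = -3*(147 + √((⅔)*5*(-5 + 5) + 12)) = -3*(147 + √((⅔)*5*0 + 12)) = -3*(147 + √(0 + 12)) = -3*(147 + √12) = -3*(147 + 2*√3) = -441 - 6*√3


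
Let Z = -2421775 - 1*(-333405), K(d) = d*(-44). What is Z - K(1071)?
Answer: -2041246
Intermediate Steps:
K(d) = -44*d
Z = -2088370 (Z = -2421775 + 333405 = -2088370)
Z - K(1071) = -2088370 - (-44)*1071 = -2088370 - 1*(-47124) = -2088370 + 47124 = -2041246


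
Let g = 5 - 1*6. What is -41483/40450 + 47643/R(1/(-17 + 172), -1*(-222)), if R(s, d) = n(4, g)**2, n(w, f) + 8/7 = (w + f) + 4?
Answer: 94361075227/67996450 ≈ 1387.7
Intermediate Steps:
g = -1 (g = 5 - 6 = -1)
n(w, f) = 20/7 + f + w (n(w, f) = -8/7 + ((w + f) + 4) = -8/7 + ((f + w) + 4) = -8/7 + (4 + f + w) = 20/7 + f + w)
R(s, d) = 1681/49 (R(s, d) = (20/7 - 1 + 4)**2 = (41/7)**2 = 1681/49)
-41483/40450 + 47643/R(1/(-17 + 172), -1*(-222)) = -41483/40450 + 47643/(1681/49) = -41483*1/40450 + 47643*(49/1681) = -41483/40450 + 2334507/1681 = 94361075227/67996450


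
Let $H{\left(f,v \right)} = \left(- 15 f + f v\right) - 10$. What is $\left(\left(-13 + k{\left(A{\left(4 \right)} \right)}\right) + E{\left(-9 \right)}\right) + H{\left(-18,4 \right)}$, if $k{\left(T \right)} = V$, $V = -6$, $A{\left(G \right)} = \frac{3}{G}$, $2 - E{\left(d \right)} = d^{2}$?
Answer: $90$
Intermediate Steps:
$E{\left(d \right)} = 2 - d^{2}$
$k{\left(T \right)} = -6$
$H{\left(f,v \right)} = -10 - 15 f + f v$
$\left(\left(-13 + k{\left(A{\left(4 \right)} \right)}\right) + E{\left(-9 \right)}\right) + H{\left(-18,4 \right)} = \left(\left(-13 - 6\right) + \left(2 - \left(-9\right)^{2}\right)\right) - -188 = \left(-19 + \left(2 - 81\right)\right) - -188 = \left(-19 + \left(2 - 81\right)\right) + 188 = \left(-19 - 79\right) + 188 = -98 + 188 = 90$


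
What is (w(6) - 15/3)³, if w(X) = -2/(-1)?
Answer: -27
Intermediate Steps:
w(X) = 2 (w(X) = -2*(-1) = 2)
(w(6) - 15/3)³ = (2 - 15/3)³ = (2 - 5*1)³ = (2 - 5)³ = (-3)³ = -27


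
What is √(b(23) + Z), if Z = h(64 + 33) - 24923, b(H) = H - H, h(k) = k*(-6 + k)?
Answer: 4*I*√1006 ≈ 126.87*I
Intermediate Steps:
b(H) = 0
Z = -16096 (Z = (64 + 33)*(-6 + (64 + 33)) - 24923 = 97*(-6 + 97) - 24923 = 97*91 - 24923 = 8827 - 24923 = -16096)
√(b(23) + Z) = √(0 - 16096) = √(-16096) = 4*I*√1006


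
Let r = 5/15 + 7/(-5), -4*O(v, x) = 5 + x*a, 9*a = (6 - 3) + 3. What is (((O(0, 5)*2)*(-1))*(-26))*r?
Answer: 1040/9 ≈ 115.56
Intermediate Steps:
a = 2/3 (a = ((6 - 3) + 3)/9 = (3 + 3)/9 = (1/9)*6 = 2/3 ≈ 0.66667)
O(v, x) = -5/4 - x/6 (O(v, x) = -(5 + x*(2/3))/4 = -(5 + 2*x/3)/4 = -5/4 - x/6)
r = -16/15 (r = 5*(1/15) + 7*(-1/5) = 1/3 - 7/5 = -16/15 ≈ -1.0667)
(((O(0, 5)*2)*(-1))*(-26))*r = ((((-5/4 - 1/6*5)*2)*(-1))*(-26))*(-16/15) = ((((-5/4 - 5/6)*2)*(-1))*(-26))*(-16/15) = ((-25/12*2*(-1))*(-26))*(-16/15) = (-25/6*(-1)*(-26))*(-16/15) = ((25/6)*(-26))*(-16/15) = -325/3*(-16/15) = 1040/9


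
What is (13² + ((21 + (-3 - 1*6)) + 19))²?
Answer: 40000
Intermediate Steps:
(13² + ((21 + (-3 - 1*6)) + 19))² = (169 + ((21 + (-3 - 6)) + 19))² = (169 + ((21 - 9) + 19))² = (169 + (12 + 19))² = (169 + 31)² = 200² = 40000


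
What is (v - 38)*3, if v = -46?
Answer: -252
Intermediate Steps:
(v - 38)*3 = (-46 - 38)*3 = -84*3 = -252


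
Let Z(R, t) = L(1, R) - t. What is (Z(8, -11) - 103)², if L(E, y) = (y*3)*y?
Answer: 10000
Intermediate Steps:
L(E, y) = 3*y² (L(E, y) = (3*y)*y = 3*y²)
Z(R, t) = -t + 3*R² (Z(R, t) = 3*R² - t = -t + 3*R²)
(Z(8, -11) - 103)² = ((-1*(-11) + 3*8²) - 103)² = ((11 + 3*64) - 103)² = ((11 + 192) - 103)² = (203 - 103)² = 100² = 10000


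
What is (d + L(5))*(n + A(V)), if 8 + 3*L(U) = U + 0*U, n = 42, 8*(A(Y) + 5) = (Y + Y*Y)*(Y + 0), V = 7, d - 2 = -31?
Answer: -2580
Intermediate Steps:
d = -29 (d = 2 - 31 = -29)
A(Y) = -5 + Y*(Y + Y²)/8 (A(Y) = -5 + ((Y + Y*Y)*(Y + 0))/8 = -5 + ((Y + Y²)*Y)/8 = -5 + (Y*(Y + Y²))/8 = -5 + Y*(Y + Y²)/8)
L(U) = -8/3 + U/3 (L(U) = -8/3 + (U + 0*U)/3 = -8/3 + (U + 0)/3 = -8/3 + U/3)
(d + L(5))*(n + A(V)) = (-29 + (-8/3 + (⅓)*5))*(42 + (-5 + (⅛)*7² + (⅛)*7³)) = (-29 + (-8/3 + 5/3))*(42 + (-5 + (⅛)*49 + (⅛)*343)) = (-29 - 1)*(42 + (-5 + 49/8 + 343/8)) = -30*(42 + 44) = -30*86 = -2580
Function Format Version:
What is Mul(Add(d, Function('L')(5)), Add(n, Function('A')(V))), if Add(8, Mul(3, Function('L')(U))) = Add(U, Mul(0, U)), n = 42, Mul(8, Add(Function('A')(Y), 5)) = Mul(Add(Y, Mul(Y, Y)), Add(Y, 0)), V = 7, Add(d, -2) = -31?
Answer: -2580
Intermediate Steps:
d = -29 (d = Add(2, -31) = -29)
Function('A')(Y) = Add(-5, Mul(Rational(1, 8), Y, Add(Y, Pow(Y, 2)))) (Function('A')(Y) = Add(-5, Mul(Rational(1, 8), Mul(Add(Y, Mul(Y, Y)), Add(Y, 0)))) = Add(-5, Mul(Rational(1, 8), Mul(Add(Y, Pow(Y, 2)), Y))) = Add(-5, Mul(Rational(1, 8), Mul(Y, Add(Y, Pow(Y, 2))))) = Add(-5, Mul(Rational(1, 8), Y, Add(Y, Pow(Y, 2)))))
Function('L')(U) = Add(Rational(-8, 3), Mul(Rational(1, 3), U)) (Function('L')(U) = Add(Rational(-8, 3), Mul(Rational(1, 3), Add(U, Mul(0, U)))) = Add(Rational(-8, 3), Mul(Rational(1, 3), Add(U, 0))) = Add(Rational(-8, 3), Mul(Rational(1, 3), U)))
Mul(Add(d, Function('L')(5)), Add(n, Function('A')(V))) = Mul(Add(-29, Add(Rational(-8, 3), Mul(Rational(1, 3), 5))), Add(42, Add(-5, Mul(Rational(1, 8), Pow(7, 2)), Mul(Rational(1, 8), Pow(7, 3))))) = Mul(Add(-29, Add(Rational(-8, 3), Rational(5, 3))), Add(42, Add(-5, Mul(Rational(1, 8), 49), Mul(Rational(1, 8), 343)))) = Mul(Add(-29, -1), Add(42, Add(-5, Rational(49, 8), Rational(343, 8)))) = Mul(-30, Add(42, 44)) = Mul(-30, 86) = -2580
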